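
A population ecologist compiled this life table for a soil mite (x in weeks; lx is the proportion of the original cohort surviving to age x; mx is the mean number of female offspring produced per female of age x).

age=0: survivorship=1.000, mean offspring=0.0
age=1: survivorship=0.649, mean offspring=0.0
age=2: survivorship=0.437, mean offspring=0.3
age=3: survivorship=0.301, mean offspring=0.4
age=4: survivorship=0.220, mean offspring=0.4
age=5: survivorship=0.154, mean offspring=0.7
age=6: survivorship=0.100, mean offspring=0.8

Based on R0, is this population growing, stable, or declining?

R0 = Σ lx·mx = 0 + 0 + 0.1311 + 0.1204 + 0.088 + 0.1078 + 0.08 = 0.5273
R0 < 1, so the population is declining.

declining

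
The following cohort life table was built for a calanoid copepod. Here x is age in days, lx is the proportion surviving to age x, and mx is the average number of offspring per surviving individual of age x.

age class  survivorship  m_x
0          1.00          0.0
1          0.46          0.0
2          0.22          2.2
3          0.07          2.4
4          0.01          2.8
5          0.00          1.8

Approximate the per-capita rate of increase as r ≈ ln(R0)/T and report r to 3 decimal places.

R0 = Σ lx·mx = 0 + 0 + 0.484 + 0.168 + 0.028 + 0 = 0.68
Σ x·lx·mx = 1.584; T = 1.584/0.68 = 2.32941…
r ≈ ln(R0)/T = ln(0.68)/2.32941… = -0.16556… → -0.166

-0.166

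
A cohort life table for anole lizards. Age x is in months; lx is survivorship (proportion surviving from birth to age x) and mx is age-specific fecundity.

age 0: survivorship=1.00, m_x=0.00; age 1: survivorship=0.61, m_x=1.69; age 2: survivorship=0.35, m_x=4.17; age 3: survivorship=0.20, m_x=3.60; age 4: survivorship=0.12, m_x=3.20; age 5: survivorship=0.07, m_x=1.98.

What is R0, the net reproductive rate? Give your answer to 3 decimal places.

3.733

lx·mx by age: 0, 1.0309, 1.4595, 0.72, 0.384, 0.1386
R0 = Σ lx·mx = 3.733 → 3.733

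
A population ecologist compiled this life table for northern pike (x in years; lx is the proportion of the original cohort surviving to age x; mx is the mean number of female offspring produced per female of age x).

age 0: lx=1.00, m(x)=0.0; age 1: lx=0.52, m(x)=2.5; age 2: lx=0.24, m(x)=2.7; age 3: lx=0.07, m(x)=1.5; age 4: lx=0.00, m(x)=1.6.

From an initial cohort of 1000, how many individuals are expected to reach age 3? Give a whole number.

70

Expected survivors = N0 · l_3 = 1000 × 0.07 = 70 → 70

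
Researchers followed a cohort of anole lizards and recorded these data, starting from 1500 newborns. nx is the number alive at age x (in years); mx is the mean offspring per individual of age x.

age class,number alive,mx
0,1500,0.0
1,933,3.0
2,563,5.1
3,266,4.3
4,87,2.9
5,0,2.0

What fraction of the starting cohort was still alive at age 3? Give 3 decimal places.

0.177

l_3 = n_3/n_0 = 266/1500 = 0.177333… → 0.177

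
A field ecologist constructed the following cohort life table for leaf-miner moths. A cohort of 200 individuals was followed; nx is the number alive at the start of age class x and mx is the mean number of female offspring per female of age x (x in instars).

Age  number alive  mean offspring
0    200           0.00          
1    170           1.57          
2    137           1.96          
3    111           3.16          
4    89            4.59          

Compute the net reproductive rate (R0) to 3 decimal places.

lx = nx/n0 = nx/200: 1, 0.85, 0.685, 0.555, 0.445
lx·mx by age: 0, 1.3345, 1.3426, 1.7538, 2.04255
R0 = Σ lx·mx = 6.47345 → 6.473

6.473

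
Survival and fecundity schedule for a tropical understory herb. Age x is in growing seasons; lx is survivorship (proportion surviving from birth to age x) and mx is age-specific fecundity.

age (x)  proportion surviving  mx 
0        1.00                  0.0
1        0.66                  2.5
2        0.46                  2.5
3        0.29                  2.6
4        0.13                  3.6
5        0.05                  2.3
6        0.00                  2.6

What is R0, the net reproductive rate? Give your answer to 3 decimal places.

4.137

lx·mx by age: 0, 1.65, 1.15, 0.754, 0.468, 0.115, 0
R0 = Σ lx·mx = 4.137 → 4.137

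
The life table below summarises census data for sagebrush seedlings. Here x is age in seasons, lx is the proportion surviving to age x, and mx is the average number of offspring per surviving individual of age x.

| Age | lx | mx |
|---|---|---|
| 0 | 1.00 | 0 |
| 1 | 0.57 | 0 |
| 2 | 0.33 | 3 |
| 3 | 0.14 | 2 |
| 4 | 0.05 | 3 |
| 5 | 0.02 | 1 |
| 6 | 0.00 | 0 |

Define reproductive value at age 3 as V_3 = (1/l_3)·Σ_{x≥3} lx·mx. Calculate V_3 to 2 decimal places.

lx·mx for x ≥ 3: 0.28, 0.15, 0.02, 0 → sum = 0.45
V_3 = 0.45 / l_3 = 0.45 / 0.14 = 3.214286… → 3.21

3.21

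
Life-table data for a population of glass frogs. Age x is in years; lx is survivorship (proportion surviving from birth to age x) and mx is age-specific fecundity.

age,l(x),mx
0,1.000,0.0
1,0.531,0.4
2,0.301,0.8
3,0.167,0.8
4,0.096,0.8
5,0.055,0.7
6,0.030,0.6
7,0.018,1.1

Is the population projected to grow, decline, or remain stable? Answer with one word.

R0 = Σ lx·mx = 0 + 0.2124 + 0.2408 + 0.1336 + 0.0768 + 0.0385 + 0.018 + 0.0198 = 0.7399
R0 < 1, so the population is declining.

declining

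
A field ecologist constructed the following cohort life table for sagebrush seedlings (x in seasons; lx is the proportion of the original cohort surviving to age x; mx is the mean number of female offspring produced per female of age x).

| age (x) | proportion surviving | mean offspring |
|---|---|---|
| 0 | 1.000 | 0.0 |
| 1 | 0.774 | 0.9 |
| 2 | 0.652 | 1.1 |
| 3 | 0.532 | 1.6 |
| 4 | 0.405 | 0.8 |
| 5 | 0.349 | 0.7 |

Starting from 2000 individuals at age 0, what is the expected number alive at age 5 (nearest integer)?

Expected survivors = N0 · l_5 = 2000 × 0.349 = 698 → 698

698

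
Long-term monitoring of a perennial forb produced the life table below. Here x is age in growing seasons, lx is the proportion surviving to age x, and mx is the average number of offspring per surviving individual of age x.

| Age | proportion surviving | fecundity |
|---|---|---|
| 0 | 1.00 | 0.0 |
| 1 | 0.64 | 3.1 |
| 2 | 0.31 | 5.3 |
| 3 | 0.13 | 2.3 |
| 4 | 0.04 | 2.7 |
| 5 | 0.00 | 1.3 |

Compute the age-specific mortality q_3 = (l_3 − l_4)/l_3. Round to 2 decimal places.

q_3 = (l_3 − l_4) / l_3 = (0.13 − 0.04) / 0.13
     = 0.09 / 0.13 = 0.692308… → 0.69

0.69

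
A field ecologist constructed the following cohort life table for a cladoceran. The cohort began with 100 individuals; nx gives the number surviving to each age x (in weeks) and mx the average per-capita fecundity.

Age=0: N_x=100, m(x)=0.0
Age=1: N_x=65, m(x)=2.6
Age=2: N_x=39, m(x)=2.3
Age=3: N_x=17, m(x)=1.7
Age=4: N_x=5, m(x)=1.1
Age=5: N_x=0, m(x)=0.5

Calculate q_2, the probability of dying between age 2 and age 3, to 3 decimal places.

lx = nx/n0 = nx/100: 1, 0.65, 0.39, 0.17, 0.05, 0
q_2 = (l_2 − l_3) / l_2 = (0.39 − 0.17) / 0.39
     = 0.22 / 0.39 = 0.564103… → 0.564

0.564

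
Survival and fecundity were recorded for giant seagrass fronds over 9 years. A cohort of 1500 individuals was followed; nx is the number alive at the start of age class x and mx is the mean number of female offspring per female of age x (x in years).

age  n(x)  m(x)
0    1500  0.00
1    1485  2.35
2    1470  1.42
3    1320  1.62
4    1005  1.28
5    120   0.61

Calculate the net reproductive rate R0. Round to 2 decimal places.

6.05

lx = nx/n0 = nx/1500: 1, 0.99, 0.98, 0.88, 0.67, 0.08
lx·mx by age: 0, 2.3265, 1.3916, 1.4256, 0.8576, 0.0488
R0 = Σ lx·mx = 6.0501 → 6.05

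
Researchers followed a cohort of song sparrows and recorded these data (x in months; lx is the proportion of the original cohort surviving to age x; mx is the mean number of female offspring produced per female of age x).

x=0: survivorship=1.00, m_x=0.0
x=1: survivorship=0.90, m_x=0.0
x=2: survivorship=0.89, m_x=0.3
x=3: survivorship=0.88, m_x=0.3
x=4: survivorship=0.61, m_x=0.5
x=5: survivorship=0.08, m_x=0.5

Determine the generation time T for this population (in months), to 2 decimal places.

3.13

lx·mx: 0, 0, 0.267, 0.264, 0.305, 0.04 → R0 = 0.876
x·lx·mx: 0, 0, 0.534, 0.792, 1.22, 0.2 → Σ = 2.746
T = 2.746 / 0.876 = 3.134703… → 3.13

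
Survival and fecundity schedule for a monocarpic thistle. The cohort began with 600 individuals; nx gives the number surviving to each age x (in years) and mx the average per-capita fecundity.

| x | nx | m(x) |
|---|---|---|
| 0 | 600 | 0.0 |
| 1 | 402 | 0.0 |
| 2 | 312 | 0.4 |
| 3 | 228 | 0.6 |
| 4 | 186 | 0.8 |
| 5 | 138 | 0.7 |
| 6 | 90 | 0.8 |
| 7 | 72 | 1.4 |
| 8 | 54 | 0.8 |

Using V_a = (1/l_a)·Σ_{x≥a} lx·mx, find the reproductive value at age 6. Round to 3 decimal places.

lx = nx/n0 = nx/600: 1, 0.67, 0.52, 0.38, 0.31, 0.23, 0.15, 0.12, 0.09
lx·mx for x ≥ 6: 0.12, 0.168, 0.072 → sum = 0.36
V_6 = 0.36 / l_6 = 0.36 / 0.15 = 2.4 → 2.400

2.400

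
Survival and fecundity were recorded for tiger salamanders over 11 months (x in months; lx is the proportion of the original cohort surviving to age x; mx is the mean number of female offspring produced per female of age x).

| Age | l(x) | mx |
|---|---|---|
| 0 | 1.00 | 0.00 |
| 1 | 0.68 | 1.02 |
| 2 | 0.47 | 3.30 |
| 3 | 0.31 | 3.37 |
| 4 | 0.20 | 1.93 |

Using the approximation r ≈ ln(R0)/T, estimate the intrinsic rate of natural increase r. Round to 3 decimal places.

R0 = Σ lx·mx = 0 + 0.6936 + 1.551 + 1.0447 + 0.386 = 3.6753
Σ x·lx·mx = 8.4737; T = 8.4737/3.6753 = 2.30558…
r ≈ ln(R0)/T = ln(3.6753)/2.30558… = 0.56456… → 0.565

0.565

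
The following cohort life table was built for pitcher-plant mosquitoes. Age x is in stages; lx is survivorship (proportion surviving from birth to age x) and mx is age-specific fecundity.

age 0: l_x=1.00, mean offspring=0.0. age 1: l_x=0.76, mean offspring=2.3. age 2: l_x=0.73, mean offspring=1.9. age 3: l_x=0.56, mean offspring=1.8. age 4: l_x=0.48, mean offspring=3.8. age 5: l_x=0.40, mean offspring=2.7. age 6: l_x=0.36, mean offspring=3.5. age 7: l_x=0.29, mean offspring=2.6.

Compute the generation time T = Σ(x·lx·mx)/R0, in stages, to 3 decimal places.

lx·mx: 0, 1.748, 1.387, 1.008, 1.824, 1.08, 1.26, 0.754 → R0 = 9.061
x·lx·mx: 0, 1.748, 2.774, 3.024, 7.296, 5.4, 7.56, 5.278 → Σ = 33.08
T = 33.08 / 9.061 = 3.650811… → 3.651

3.651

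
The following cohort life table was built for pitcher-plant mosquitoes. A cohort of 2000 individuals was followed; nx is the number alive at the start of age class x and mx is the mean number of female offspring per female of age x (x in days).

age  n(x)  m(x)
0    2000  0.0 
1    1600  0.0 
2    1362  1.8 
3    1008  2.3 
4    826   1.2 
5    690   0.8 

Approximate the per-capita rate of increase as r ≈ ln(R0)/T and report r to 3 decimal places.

0.391

lx = nx/n0 = nx/2000: 1, 0.8, 0.681, 0.504, 0.413, 0.345
R0 = Σ lx·mx = 0 + 0 + 1.2258 + 1.1592 + 0.4956 + 0.276 = 3.1566
Σ x·lx·mx = 9.2916; T = 9.2916/3.1566 = 2.94355…
r ≈ ln(R0)/T = ln(3.1566)/2.94355… = 0.39051… → 0.391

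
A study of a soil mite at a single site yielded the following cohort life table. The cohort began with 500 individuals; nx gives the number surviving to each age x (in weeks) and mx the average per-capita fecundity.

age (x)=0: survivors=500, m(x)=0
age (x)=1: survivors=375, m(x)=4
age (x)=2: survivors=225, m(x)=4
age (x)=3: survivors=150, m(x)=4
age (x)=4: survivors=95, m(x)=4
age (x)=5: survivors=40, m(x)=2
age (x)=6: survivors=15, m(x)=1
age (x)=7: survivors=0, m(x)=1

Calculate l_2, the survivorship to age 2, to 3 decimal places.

0.450

l_2 = n_2/n_0 = 225/500 = 0.45 → 0.450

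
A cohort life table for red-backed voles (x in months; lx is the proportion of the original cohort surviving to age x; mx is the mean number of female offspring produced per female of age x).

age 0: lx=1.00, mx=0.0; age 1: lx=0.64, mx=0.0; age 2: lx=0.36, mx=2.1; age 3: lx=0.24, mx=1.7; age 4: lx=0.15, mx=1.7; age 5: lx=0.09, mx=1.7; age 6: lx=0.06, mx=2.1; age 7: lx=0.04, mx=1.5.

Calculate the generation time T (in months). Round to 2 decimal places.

lx·mx: 0, 0, 0.756, 0.408, 0.255, 0.153, 0.126, 0.06 → R0 = 1.758
x·lx·mx: 0, 0, 1.512, 1.224, 1.02, 0.765, 0.756, 0.42 → Σ = 5.697
T = 5.697 / 1.758 = 3.240614… → 3.24

3.24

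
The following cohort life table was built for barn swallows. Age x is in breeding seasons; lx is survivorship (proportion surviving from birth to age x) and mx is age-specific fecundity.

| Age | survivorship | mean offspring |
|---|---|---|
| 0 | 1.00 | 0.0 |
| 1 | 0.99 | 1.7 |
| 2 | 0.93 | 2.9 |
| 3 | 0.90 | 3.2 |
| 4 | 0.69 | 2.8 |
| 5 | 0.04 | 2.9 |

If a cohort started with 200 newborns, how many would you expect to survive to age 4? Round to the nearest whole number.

Expected survivors = N0 · l_4 = 200 × 0.69 = 138 → 138

138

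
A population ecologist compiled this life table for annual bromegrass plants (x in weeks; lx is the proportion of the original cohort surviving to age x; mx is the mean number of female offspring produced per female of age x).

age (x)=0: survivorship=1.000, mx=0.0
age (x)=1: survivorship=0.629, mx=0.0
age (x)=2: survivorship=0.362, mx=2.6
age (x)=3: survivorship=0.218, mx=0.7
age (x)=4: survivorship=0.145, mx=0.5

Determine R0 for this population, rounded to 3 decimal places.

lx·mx by age: 0, 0, 0.9412, 0.1526, 0.0725
R0 = Σ lx·mx = 1.1663 → 1.166

1.166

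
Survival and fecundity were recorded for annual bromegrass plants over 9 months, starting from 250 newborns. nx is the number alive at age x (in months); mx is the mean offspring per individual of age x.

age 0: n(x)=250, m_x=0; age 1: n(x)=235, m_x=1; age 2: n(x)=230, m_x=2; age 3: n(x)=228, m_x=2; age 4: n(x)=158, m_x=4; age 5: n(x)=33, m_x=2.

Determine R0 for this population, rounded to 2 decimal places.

lx = nx/n0 = nx/250: 1, 0.94, 0.92, 0.912, 0.632, 0.132
lx·mx by age: 0, 0.94, 1.84, 1.824, 2.528, 0.264
R0 = Σ lx·mx = 7.396 → 7.40

7.40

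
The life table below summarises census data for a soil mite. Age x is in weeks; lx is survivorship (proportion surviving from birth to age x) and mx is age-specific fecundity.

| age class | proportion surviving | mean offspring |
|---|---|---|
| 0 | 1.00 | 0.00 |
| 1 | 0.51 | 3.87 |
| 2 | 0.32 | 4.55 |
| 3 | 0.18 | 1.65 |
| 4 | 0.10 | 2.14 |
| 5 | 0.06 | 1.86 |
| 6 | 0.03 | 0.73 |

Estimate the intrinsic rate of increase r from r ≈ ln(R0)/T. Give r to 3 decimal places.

0.782

R0 = Σ lx·mx = 0 + 1.9737 + 1.456 + 0.297 + 0.214 + 0.1116 + 0.0219 = 4.0742
Σ x·lx·mx = 7.3221; T = 7.3221/4.0742 = 1.79719…
r ≈ ln(R0)/T = ln(4.0742)/1.79719… = 0.7816… → 0.782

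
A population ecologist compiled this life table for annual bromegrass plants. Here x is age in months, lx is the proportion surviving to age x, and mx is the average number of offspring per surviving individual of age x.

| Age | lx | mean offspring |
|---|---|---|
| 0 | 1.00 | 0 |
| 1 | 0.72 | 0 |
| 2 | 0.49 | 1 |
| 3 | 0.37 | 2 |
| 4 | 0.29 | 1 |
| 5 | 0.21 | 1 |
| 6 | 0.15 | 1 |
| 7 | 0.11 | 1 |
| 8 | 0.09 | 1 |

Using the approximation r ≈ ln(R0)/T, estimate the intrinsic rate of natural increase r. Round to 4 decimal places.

R0 = Σ lx·mx = 0 + 0 + 0.49 + 0.74 + 0.29 + 0.21 + 0.15 + 0.11 + 0.09 = 2.08
Σ x·lx·mx = 7.8; T = 7.8/2.08 = 3.75
r ≈ ln(R0)/T = ln(2.08)/3.75 = 0.195298… → 0.1953

0.1953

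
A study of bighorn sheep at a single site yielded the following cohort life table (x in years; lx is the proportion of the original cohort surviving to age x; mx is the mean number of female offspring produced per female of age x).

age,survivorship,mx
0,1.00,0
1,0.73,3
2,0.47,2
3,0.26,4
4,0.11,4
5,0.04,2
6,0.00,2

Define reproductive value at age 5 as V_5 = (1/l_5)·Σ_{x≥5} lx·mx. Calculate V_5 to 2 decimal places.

lx·mx for x ≥ 5: 0.08, 0 → sum = 0.08
V_5 = 0.08 / l_5 = 0.08 / 0.04 = 2 → 2.00

2.00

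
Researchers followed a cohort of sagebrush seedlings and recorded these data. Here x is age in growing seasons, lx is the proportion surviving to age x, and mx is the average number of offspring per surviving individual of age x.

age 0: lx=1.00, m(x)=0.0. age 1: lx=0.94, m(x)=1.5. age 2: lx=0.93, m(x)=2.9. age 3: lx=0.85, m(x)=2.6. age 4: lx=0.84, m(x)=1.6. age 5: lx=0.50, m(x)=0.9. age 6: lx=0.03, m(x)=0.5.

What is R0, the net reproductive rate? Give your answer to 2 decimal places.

8.13

lx·mx by age: 0, 1.41, 2.697, 2.21, 1.344, 0.45, 0.015
R0 = Σ lx·mx = 8.126 → 8.13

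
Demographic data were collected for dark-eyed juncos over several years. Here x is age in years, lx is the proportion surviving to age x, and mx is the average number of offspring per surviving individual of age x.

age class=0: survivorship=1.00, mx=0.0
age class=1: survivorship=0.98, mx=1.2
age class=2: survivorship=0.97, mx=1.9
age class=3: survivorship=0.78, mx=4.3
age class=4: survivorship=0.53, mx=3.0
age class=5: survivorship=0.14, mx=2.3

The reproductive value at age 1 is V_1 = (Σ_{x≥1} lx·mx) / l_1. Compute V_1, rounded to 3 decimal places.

lx·mx for x ≥ 1: 1.176, 1.843, 3.354, 1.59, 0.322 → sum = 8.285
V_1 = 8.285 / l_1 = 8.285 / 0.98 = 8.454082… → 8.454

8.454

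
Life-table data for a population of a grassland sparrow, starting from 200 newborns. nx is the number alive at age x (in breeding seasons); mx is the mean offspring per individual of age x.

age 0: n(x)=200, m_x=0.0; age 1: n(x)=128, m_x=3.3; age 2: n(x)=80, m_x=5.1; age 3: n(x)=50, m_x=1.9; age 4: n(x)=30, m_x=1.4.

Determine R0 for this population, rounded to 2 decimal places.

4.84

lx = nx/n0 = nx/200: 1, 0.64, 0.4, 0.25, 0.15
lx·mx by age: 0, 2.112, 2.04, 0.475, 0.21
R0 = Σ lx·mx = 4.837 → 4.84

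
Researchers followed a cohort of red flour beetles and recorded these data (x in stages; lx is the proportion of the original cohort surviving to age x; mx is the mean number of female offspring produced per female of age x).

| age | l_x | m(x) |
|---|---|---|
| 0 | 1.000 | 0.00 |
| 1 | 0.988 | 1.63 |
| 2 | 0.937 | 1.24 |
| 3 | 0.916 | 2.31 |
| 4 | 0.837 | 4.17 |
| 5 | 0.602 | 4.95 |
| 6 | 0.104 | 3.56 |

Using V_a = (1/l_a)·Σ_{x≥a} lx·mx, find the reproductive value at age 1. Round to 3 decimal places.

lx·mx for x ≥ 1: 1.61044, 1.16188, 2.11596, 3.49029, 2.9799, 0.37024 → sum = 11.72871
V_1 = 11.72871 / l_1 = 11.72871 / 0.988 = 11.871164… → 11.871

11.871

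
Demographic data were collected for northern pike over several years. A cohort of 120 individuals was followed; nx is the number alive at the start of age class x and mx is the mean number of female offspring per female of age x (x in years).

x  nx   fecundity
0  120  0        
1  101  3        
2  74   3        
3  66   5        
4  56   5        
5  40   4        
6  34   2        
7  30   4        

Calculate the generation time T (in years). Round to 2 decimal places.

3.31

lx = nx/n0 = nx/120: 1, 0.84167…, 0.61667…, 0.55, 0.46667…, 0.33333…, 0.28333…, 0.25
lx·mx: 0, 2.525…, 1.85…, 2.75, 2.333333…, 1.333333…, 0.566667…, 1 → R0 = 12.358333…
x·lx·mx: 0, 2.525…, 3.7…, 8.25, 9.333333…, 6.666667…, 3.4…, 7 → Σ = 40.875…
T = 40.875… / 12.358333… = 3.307485… → 3.31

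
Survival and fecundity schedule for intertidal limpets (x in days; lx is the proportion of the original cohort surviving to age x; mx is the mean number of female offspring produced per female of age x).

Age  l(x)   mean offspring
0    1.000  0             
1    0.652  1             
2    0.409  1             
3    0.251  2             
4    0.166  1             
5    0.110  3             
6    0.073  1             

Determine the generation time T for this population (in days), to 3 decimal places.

lx·mx: 0, 0.652, 0.409, 0.502, 0.166, 0.33, 0.073 → R0 = 2.132
x·lx·mx: 0, 0.652, 0.818, 1.506, 0.664, 1.65, 0.438 → Σ = 5.728
T = 5.728 / 2.132 = 2.686679… → 2.687

2.687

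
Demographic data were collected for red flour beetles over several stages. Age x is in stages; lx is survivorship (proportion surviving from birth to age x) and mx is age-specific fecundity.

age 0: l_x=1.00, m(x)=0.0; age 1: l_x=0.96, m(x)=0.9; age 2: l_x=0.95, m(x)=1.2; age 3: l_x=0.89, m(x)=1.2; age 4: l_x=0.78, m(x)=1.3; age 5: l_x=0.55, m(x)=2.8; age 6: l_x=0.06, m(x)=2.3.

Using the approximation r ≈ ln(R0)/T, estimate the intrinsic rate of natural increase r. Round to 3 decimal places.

0.533

R0 = Σ lx·mx = 0 + 0.864 + 1.14 + 1.068 + 1.014 + 1.54 + 0.138 = 5.764
Σ x·lx·mx = 18.932; T = 18.932/5.764 = 3.28452…
r ≈ ln(R0)/T = ln(5.764)/3.28452… = 0.5333… → 0.533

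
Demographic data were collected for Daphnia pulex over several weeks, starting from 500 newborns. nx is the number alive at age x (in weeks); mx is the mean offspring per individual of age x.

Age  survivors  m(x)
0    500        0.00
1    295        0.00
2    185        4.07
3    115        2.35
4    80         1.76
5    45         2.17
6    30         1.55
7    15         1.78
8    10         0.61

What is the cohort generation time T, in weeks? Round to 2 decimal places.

2.90

lx = nx/n0 = nx/500: 1, 0.59, 0.37, 0.23, 0.16, 0.09, 0.06, 0.03, 0.02
lx·mx: 0, 0, 1.5059, 0.5405, 0.2816, 0.1953, 0.093, 0.0534, 0.0122 → R0 = 2.6819
x·lx·mx: 0, 0, 3.0118, 1.6215, 1.1264, 0.9765, 0.558, 0.3738, 0.0976 → Σ = 7.7656
T = 7.7656 / 2.6819 = 2.895559… → 2.90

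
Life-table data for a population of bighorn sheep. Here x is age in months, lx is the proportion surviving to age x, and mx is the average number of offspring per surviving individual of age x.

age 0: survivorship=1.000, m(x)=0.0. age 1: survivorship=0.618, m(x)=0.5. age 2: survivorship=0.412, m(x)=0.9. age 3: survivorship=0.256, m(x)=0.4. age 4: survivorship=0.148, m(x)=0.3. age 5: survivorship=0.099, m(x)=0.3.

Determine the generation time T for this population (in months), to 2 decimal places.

lx·mx: 0, 0.309, 0.3708, 0.1024, 0.0444, 0.0297 → R0 = 0.8563
x·lx·mx: 0, 0.309, 0.7416, 0.3072, 0.1776, 0.1485 → Σ = 1.6839
T = 1.6839 / 0.8563 = 1.966484… → 1.97

1.97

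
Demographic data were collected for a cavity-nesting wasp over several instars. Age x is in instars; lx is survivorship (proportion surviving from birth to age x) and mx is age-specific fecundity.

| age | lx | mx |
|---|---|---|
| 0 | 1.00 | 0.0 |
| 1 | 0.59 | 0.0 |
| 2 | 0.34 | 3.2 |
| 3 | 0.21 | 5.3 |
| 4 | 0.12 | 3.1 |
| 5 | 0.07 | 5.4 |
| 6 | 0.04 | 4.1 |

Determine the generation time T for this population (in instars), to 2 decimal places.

3.17

lx·mx: 0, 0, 1.088, 1.113, 0.372, 0.378, 0.164 → R0 = 3.115
x·lx·mx: 0, 0, 2.176, 3.339, 1.488, 1.89, 0.984 → Σ = 9.877
T = 9.877 / 3.115 = 3.170787… → 3.17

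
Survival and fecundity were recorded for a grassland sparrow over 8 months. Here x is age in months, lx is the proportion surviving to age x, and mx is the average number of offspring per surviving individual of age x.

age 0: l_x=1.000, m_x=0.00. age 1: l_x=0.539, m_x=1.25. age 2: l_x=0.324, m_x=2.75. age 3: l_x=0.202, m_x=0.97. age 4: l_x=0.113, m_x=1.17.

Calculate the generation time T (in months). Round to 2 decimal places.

1.89

lx·mx: 0, 0.67375, 0.891, 0.19594, 0.13221 → R0 = 1.8929
x·lx·mx: 0, 0.67375, 1.782, 0.58782, 0.52884 → Σ = 3.57241
T = 3.57241 / 1.8929 = 1.887268… → 1.89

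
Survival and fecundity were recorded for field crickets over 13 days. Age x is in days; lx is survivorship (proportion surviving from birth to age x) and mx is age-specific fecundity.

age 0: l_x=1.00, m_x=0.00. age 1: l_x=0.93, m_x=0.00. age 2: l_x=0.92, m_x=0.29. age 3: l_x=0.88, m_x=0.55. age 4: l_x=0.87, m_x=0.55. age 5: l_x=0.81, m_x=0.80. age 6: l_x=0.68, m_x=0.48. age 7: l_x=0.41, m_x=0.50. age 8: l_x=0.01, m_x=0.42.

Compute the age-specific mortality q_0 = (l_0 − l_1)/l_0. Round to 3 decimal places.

0.070

q_0 = (l_0 − l_1) / l_0 = (1 − 0.93) / 1
     = 0.07 / 1 = 0.07 → 0.070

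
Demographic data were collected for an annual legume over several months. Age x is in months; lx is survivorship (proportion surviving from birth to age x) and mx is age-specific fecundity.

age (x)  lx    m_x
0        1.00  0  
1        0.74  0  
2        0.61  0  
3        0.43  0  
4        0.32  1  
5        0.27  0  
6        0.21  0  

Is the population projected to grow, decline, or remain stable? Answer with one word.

declining

R0 = Σ lx·mx = 0 + 0 + 0 + 0 + 0.32 + 0 + 0 = 0.32
R0 < 1, so the population is declining.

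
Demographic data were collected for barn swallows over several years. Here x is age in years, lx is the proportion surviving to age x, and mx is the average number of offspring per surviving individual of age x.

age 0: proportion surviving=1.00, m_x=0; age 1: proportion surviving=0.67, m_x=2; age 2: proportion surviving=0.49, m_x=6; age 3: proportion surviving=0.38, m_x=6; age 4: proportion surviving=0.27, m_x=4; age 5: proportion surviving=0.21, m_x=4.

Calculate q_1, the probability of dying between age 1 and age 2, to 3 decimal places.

q_1 = (l_1 − l_2) / l_1 = (0.67 − 0.49) / 0.67
     = 0.18 / 0.67 = 0.268657… → 0.269

0.269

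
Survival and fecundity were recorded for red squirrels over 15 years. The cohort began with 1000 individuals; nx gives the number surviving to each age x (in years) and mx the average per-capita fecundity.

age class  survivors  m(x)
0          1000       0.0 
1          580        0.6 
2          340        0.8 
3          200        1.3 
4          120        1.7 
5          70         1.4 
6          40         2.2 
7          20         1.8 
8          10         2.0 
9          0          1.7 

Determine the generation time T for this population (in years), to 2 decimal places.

lx = nx/n0 = nx/1000: 1, 0.58, 0.34, 0.2, 0.12, 0.07, 0.04, 0.02, 0.01, 0
lx·mx: 0, 0.348, 0.272, 0.26, 0.204, 0.098, 0.088, 0.036, 0.02, 0 → R0 = 1.326
x·lx·mx: 0, 0.348, 0.544, 0.78, 0.816, 0.49, 0.528, 0.252, 0.16, 0 → Σ = 3.918
T = 3.918 / 1.326 = 2.954751… → 2.95

2.95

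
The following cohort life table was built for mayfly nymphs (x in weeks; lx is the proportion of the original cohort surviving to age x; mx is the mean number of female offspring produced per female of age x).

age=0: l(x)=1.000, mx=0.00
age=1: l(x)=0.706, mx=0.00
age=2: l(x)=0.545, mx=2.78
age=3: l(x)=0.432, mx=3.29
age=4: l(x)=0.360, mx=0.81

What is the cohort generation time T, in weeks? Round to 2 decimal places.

lx·mx: 0, 0, 1.5151, 1.42128, 0.2916 → R0 = 3.22798
x·lx·mx: 0, 0, 3.0302, 4.26384, 1.1664 → Σ = 8.46044
T = 8.46044 / 3.22798 = 2.62097… → 2.62

2.62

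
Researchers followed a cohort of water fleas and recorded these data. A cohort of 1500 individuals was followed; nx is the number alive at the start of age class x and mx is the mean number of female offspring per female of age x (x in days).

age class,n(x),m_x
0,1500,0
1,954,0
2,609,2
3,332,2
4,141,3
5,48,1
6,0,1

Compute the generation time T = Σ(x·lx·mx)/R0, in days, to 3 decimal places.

2.703

lx = nx/n0 = nx/1500: 1, 0.636, 0.406, 0.22133…, 0.094, 0.032, 0
lx·mx: 0, 0, 0.812, 0.442667…, 0.282, 0.032, 0 → R0 = 1.568667…
x·lx·mx: 0, 0, 1.624, 1.328…, 1.128, 0.16, 0 → Σ = 4.24…
T = 4.24… / 1.568667… = 2.702932… → 2.703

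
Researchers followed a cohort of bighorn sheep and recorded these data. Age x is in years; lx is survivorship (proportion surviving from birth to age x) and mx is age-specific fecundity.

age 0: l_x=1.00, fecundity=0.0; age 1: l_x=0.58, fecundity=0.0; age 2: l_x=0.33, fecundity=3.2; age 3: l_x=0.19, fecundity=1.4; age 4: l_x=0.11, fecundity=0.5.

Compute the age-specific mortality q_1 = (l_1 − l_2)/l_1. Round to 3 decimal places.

0.431

q_1 = (l_1 − l_2) / l_1 = (0.58 − 0.33) / 0.58
     = 0.25 / 0.58 = 0.431034… → 0.431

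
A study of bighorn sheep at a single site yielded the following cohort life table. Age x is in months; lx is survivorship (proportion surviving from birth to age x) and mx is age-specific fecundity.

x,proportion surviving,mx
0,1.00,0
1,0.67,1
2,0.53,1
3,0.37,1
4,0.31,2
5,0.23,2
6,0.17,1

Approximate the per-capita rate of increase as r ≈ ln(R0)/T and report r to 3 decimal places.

R0 = Σ lx·mx = 0 + 0.67 + 0.53 + 0.37 + 0.62 + 0.46 + 0.17 = 2.82
Σ x·lx·mx = 8.64; T = 8.64/2.82 = 3.06383…
r ≈ ln(R0)/T = ln(2.82)/3.06383… = 0.33838… → 0.338

0.338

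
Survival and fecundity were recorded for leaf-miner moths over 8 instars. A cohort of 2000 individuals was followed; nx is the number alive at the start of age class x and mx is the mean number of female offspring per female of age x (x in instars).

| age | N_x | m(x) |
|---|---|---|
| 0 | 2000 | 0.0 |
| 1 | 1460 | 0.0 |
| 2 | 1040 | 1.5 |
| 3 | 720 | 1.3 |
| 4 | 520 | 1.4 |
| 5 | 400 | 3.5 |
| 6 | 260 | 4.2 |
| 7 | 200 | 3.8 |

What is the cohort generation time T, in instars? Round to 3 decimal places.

lx = nx/n0 = nx/2000: 1, 0.73, 0.52, 0.36, 0.26, 0.2, 0.13, 0.1
lx·mx: 0, 0, 0.78, 0.468, 0.364, 0.7, 0.546, 0.38 → R0 = 3.238
x·lx·mx: 0, 0, 1.56, 1.404, 1.456, 3.5, 3.276, 2.66 → Σ = 13.856
T = 13.856 / 3.238 = 4.279185… → 4.279

4.279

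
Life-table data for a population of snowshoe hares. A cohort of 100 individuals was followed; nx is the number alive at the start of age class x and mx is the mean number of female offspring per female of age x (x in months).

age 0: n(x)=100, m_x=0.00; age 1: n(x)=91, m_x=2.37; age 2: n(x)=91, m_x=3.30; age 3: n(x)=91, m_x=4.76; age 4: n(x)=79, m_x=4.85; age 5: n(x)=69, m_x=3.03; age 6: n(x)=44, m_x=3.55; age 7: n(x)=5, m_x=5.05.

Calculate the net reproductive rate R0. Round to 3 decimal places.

lx = nx/n0 = nx/100: 1, 0.91, 0.91, 0.91, 0.79, 0.69, 0.44, 0.05
lx·mx by age: 0, 2.1567, 3.003, 4.3316, 3.8315, 2.0907, 1.562, 0.2525
R0 = Σ lx·mx = 17.228 → 17.228

17.228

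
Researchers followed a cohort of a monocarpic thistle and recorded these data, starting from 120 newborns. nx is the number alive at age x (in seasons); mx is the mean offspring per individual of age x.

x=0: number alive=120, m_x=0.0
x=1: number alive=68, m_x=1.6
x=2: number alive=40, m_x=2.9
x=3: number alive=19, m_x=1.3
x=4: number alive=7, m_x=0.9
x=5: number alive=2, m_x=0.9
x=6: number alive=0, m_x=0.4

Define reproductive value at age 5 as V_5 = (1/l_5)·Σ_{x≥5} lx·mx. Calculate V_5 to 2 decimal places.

lx = nx/n0 = nx/120: 1, 0.56667…, 0.33333…, 0.15833…, 0.05833…, 0.01667…, 0
lx·mx for x ≥ 5: 0.015…, 0 → sum = 0.015…
V_5 = 0.015… / l_5 = 0.015… / 0.016667… = 0.9… → 0.90

0.90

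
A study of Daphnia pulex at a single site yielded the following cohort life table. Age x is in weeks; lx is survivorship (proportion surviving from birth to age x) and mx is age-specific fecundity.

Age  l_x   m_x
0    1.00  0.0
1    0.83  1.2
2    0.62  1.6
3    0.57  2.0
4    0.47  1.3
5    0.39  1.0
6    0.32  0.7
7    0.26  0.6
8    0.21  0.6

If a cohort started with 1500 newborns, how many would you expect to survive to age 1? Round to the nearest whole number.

1245

Expected survivors = N0 · l_1 = 1500 × 0.83 = 1245 → 1245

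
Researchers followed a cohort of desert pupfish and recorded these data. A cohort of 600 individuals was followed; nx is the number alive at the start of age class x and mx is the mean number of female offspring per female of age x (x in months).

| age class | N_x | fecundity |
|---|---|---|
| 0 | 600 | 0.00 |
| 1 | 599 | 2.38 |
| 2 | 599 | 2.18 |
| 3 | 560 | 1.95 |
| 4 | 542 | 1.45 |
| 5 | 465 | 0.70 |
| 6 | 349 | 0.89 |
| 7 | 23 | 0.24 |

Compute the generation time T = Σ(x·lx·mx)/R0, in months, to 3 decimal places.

2.664

lx = nx/n0 = nx/600: 1, 0.99833…, 0.99833…, 0.93333…, 0.90333…, 0.775, 0.58167…, 0.03833…
lx·mx: 0, 2.376033…, 2.176367…, 1.82…, 1.309833…, 0.5425, 0.517683…, 0.0092… → R0 = 8.751617…
x·lx·mx: 0, 2.376033…, 4.352733…, 5.46…, 5.239333…, 2.7125, 3.1061…, 0.0644… → Σ = 23.3111…
T = 23.3111… / 8.751617… = 2.663634… → 2.664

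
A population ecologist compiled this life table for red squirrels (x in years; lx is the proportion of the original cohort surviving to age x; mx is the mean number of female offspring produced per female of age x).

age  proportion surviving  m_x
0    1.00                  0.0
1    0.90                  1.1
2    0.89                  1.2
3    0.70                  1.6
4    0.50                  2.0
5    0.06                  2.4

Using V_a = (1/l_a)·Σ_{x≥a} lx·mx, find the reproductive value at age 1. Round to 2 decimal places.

lx·mx for x ≥ 1: 0.99, 1.068, 1.12, 1, 0.144 → sum = 4.322
V_1 = 4.322 / l_1 = 4.322 / 0.9 = 4.802222… → 4.80

4.80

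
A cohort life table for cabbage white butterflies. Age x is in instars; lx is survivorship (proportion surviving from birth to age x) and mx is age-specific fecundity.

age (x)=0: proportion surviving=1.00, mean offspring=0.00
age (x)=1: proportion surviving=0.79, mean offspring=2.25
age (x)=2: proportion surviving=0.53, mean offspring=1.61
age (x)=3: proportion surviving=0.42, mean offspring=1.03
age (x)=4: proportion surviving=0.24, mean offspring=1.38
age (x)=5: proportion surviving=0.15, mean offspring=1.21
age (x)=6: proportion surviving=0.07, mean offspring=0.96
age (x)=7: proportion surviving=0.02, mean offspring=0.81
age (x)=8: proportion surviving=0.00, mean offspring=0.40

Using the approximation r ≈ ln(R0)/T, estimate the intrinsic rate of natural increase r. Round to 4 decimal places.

0.6304

R0 = Σ lx·mx = 0 + 1.7775 + 0.8533 + 0.4326 + 0.3312 + 0.1815 + 0.0672 + 0.0162 + 0 = 3.6595
Σ x·lx·mx = 7.5308; T = 7.5308/3.6595 = 2.05788…
r ≈ ln(R0)/T = ln(3.6595)/2.05788… = 0.63042… → 0.6304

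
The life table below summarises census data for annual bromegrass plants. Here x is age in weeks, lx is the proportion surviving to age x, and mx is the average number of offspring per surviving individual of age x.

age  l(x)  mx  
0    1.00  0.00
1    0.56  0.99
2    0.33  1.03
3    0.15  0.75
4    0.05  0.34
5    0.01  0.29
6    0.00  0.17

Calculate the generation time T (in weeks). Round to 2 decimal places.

1.61

lx·mx: 0, 0.5544, 0.3399, 0.1125, 0.017, 0.0029, 0 → R0 = 1.0267
x·lx·mx: 0, 0.5544, 0.6798, 0.3375, 0.068, 0.0145, 0 → Σ = 1.6542
T = 1.6542 / 1.0267 = 1.611181… → 1.61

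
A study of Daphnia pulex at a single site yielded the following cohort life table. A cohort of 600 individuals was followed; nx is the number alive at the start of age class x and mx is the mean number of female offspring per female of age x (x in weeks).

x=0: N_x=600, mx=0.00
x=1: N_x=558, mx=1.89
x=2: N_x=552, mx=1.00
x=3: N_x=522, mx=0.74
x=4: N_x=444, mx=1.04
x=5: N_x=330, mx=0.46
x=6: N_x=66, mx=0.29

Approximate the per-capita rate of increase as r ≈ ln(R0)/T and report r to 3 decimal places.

0.642

lx = nx/n0 = nx/600: 1, 0.93, 0.92, 0.87, 0.74, 0.55, 0.11
R0 = Σ lx·mx = 0 + 1.7577 + 0.92 + 0.6438 + 0.7696 + 0.253 + 0.0319 = 4.376
Σ x·lx·mx = 10.0639; T = 10.0639/4.376 = 2.29979…
r ≈ ln(R0)/T = ln(4.376)/2.29979… = 0.64186… → 0.642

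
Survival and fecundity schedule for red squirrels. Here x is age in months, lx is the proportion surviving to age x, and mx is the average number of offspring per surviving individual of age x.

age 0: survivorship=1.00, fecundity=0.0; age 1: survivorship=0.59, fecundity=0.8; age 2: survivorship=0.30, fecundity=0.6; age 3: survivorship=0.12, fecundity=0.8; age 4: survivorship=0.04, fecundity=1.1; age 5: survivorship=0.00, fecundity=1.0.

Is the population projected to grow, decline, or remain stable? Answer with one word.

R0 = Σ lx·mx = 0 + 0.472 + 0.18 + 0.096 + 0.044 + 0 = 0.792
R0 < 1, so the population is declining.

declining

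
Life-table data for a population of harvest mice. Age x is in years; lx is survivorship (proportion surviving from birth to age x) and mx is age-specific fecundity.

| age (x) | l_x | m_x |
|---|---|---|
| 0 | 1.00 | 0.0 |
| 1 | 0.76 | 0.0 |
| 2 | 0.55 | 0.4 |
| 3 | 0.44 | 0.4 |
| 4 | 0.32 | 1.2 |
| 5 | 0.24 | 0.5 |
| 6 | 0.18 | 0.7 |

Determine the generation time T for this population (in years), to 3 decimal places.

lx·mx: 0, 0, 0.22, 0.176, 0.384, 0.12, 0.126 → R0 = 1.026
x·lx·mx: 0, 0, 0.44, 0.528, 1.536, 0.6, 0.756 → Σ = 3.86
T = 3.86 / 1.026 = 3.762183… → 3.762

3.762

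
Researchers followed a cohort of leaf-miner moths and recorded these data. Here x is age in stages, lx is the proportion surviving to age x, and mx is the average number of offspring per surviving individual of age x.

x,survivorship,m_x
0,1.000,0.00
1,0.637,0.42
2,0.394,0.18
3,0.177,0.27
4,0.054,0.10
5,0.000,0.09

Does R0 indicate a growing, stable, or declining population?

declining

R0 = Σ lx·mx = 0 + 0.26754 + 0.07092 + 0.04779 + 0.0054 + 0 = 0.39165
R0 < 1, so the population is declining.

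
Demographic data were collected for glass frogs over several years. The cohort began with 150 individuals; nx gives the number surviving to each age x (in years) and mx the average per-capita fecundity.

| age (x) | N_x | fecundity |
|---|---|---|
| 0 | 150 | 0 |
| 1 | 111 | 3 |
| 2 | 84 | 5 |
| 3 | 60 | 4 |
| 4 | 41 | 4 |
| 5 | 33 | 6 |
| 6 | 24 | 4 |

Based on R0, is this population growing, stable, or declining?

growing

lx = nx/n0 = nx/150: 1, 0.74, 0.56, 0.4, 0.27333…, 0.22, 0.16
R0 = Σ lx·mx = 0 + 2.22 + 2.8 + 1.6 + 1.093333… + 1.32 + 0.64 = 9.673333…
R0 > 1, so the population is growing.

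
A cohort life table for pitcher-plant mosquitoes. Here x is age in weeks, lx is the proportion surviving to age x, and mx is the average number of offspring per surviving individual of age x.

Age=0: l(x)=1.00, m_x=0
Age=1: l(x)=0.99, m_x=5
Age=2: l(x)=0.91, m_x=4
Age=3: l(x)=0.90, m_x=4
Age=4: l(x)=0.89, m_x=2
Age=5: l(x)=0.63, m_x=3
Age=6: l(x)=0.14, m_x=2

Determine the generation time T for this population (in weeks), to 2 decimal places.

lx·mx: 0, 4.95, 3.64, 3.6, 1.78, 1.89, 0.28 → R0 = 16.14
x·lx·mx: 0, 4.95, 7.28, 10.8, 7.12, 9.45, 1.68 → Σ = 41.28
T = 41.28 / 16.14 = 2.557621… → 2.56

2.56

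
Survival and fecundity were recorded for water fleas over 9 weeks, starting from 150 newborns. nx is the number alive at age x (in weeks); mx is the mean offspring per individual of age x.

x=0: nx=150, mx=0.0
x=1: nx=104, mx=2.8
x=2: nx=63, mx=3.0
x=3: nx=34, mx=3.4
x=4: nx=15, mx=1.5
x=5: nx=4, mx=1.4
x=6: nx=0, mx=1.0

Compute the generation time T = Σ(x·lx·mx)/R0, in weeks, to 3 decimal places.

lx = nx/n0 = nx/150: 1, 0.69333…, 0.42, 0.22667…, 0.1, 0.02667…, 0
lx·mx: 0, 1.941333…, 1.26, 0.770667…, 0.15, 0.037333…, 0 → R0 = 4.159333…
x·lx·mx: 0, 1.941333…, 2.52, 2.312…, 0.6, 0.186667…, 0 → Σ = 7.56…
T = 7.56… / 4.159333… = 1.817599… → 1.818

1.818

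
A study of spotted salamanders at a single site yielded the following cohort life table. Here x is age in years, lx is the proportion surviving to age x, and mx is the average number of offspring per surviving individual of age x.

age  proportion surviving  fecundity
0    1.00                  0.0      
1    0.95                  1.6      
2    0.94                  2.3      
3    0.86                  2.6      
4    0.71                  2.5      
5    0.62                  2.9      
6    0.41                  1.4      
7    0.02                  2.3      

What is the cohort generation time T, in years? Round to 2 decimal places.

lx·mx: 0, 1.52, 2.162, 2.236, 1.775, 1.798, 0.574, 0.046 → R0 = 10.111
x·lx·mx: 0, 1.52, 4.324, 6.708, 7.1, 8.99, 3.444, 0.322 → Σ = 32.408
T = 32.408 / 10.111 = 3.205222… → 3.21

3.21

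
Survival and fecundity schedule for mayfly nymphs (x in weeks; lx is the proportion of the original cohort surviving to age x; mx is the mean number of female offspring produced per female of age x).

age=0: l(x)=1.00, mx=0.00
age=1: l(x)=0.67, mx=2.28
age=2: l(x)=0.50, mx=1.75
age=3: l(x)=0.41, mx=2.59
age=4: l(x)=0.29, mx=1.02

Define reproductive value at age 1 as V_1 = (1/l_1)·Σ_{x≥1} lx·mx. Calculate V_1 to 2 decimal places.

lx·mx for x ≥ 1: 1.5276, 0.875, 1.0619, 0.2958 → sum = 3.7603
V_1 = 3.7603 / l_1 = 3.7603 / 0.67 = 5.612388… → 5.61

5.61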